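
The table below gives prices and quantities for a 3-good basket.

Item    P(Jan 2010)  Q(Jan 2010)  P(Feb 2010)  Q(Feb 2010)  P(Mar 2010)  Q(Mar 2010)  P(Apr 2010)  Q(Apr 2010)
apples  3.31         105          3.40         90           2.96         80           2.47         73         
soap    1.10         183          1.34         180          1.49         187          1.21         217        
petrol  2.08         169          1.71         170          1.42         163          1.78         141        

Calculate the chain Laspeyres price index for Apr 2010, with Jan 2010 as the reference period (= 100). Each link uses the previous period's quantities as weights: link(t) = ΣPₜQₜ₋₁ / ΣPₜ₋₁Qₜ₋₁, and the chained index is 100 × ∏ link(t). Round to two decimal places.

87.63

Link Jan 2010→Feb 2010:
ΣP(Feb 2010)Q(Jan 2010) = 3.40×105 + 1.34×183 + 1.71×169 = 357 + 245.22 + 288.99 = 891.21
ΣP(Jan 2010)Q(Jan 2010) = 3.31×105 + 1.10×183 + 2.08×169 = 347.55 + 201.3 + 351.52 = 900.37
link = 891.21/900.37 = 0.989826
Link Feb 2010→Mar 2010:
ΣP(Mar 2010)Q(Feb 2010) = 2.96×90 + 1.49×180 + 1.42×170 = 266.4 + 268.2 + 241.4 = 776
ΣP(Feb 2010)Q(Feb 2010) = 3.40×90 + 1.34×180 + 1.71×170 = 306 + 241.2 + 290.7 = 837.9
link = 776/837.9 = 0.926125
Link Mar 2010→Apr 2010:
ΣP(Apr 2010)Q(Mar 2010) = 2.47×80 + 1.21×187 + 1.78×163 = 197.6 + 226.27 + 290.14 = 714.01
ΣP(Mar 2010)Q(Mar 2010) = 2.96×80 + 1.49×187 + 1.42×163 = 236.8 + 278.63 + 231.46 = 746.89
link = 714.01/746.89 = 0.955977
Chained index = 100 × 0.989826 × 0.926125 × 0.955977 = 87.6347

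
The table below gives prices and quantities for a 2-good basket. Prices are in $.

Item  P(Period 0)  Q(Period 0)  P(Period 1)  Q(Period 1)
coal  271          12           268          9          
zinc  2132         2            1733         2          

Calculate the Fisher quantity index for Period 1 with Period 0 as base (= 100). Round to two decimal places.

Laspeyres component (base-period weights):
ΣP(Period 0)Q(Period 1) = 271×9 + 2132×2 = 2439 + 4264 = 6703
ΣP(Period 0)Q(Period 0) = 271×12 + 2132×2 = 3252 + 4264 = 7516
L = 6703 / 7516 × 100 = 89.1831
Paasche component (current-period weights):
ΣP(Period 1)Q(Period 1) = 268×9 + 1733×2 = 2412 + 3466 = 5878
ΣP(Period 1)Q(Period 0) = 268×12 + 1733×2 = 3216 + 3466 = 6682
P = 5878 / 6682 × 100 = 87.9677
Fisher = √(L × P) = √(89.1831 × 87.9677) = 88.5733

88.57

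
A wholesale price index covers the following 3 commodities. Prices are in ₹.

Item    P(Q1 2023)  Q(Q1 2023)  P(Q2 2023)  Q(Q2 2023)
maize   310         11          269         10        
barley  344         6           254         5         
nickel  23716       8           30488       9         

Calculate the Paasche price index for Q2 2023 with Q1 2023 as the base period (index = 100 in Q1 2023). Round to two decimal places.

Paasche price index uses current-period quantities as weights.
ΣP(Q2 2023)·Q(Q2 2023) = 269×10 + 254×5 + 30488×9 = 2690 + 1270 + 274392 = 278352
ΣP(Q1 2023)·Q(Q2 2023) = 310×10 + 344×5 + 23716×9 = 3100 + 1720 + 213444 = 218264
Index = 278352 / 218264 × 100 = 127.5300

127.53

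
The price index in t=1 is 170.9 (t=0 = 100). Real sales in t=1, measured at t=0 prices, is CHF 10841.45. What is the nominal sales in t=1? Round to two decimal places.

Nominal = Real × (Index/100) = 10841.45 × (170.9/100)
        = 10841.45 × 1.709 = 18528.0381

18528.04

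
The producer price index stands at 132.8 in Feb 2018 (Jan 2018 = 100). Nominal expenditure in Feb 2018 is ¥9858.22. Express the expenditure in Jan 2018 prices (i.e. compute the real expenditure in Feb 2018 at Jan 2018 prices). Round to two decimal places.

7423.36

Real = Nominal ÷ (Index/100) = 9858.22 ÷ (132.8/100)
     = 9858.22 ÷ 1.328 = 7423.3584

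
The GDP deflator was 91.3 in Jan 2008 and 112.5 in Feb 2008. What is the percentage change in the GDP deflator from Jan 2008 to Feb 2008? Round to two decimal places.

23.22%

Change = (112.5 − 91.3) / 91.3 × 100
       = 21.2 / 91.3 × 100 = 23.2202%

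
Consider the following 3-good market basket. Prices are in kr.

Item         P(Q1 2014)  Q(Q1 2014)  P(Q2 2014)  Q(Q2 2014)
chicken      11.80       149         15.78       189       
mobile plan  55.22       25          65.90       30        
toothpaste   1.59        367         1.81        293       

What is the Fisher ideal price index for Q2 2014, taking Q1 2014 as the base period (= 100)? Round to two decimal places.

125.70

Laspeyres component (base-period weights):
ΣP(Q2 2014)Q(Q1 2014) = 15.78×149 + 65.90×25 + 1.81×367 = 2351.22 + 1647.5 + 664.27 = 4662.99
ΣP(Q1 2014)Q(Q1 2014) = 11.80×149 + 55.22×25 + 1.59×367 = 1758.2 + 1380.5 + 583.53 = 3722.23
L = 4662.99 / 3722.23 × 100 = 125.2741
Paasche component (current-period weights):
ΣP(Q2 2014)Q(Q2 2014) = 15.78×189 + 65.90×30 + 1.81×293 = 2982.42 + 1977 + 530.33 = 5489.75
ΣP(Q1 2014)Q(Q2 2014) = 11.80×189 + 55.22×30 + 1.59×293 = 2230.2 + 1656.6 + 465.87 = 4352.67
P = 5489.75 / 4352.67 × 100 = 126.1237
Fisher = √(L × P) = √(125.2741 × 126.1237) = 125.6982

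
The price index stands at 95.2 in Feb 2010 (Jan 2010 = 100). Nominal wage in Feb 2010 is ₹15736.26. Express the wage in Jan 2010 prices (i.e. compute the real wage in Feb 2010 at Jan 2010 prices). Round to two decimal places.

16529.68

Real = Nominal ÷ (Index/100) = 15736.26 ÷ (95.2/100)
     = 15736.26 ÷ 0.952 = 16529.6849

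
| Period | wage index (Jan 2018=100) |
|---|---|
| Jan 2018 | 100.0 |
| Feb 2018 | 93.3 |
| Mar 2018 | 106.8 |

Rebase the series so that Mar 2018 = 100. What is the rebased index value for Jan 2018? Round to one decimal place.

Rebased(Jan 2018) = 100.0 / 106.8 × 100 = 93.6330

93.6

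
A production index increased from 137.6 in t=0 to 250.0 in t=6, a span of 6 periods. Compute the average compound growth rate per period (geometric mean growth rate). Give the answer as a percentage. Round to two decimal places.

10.46%

Growth factor = (250.0/137.6)^(1/6) = (1.816860)^(1/6) = 1.104639
Growth rate = 1.104639 − 1 = 0.104639 = 10.4639%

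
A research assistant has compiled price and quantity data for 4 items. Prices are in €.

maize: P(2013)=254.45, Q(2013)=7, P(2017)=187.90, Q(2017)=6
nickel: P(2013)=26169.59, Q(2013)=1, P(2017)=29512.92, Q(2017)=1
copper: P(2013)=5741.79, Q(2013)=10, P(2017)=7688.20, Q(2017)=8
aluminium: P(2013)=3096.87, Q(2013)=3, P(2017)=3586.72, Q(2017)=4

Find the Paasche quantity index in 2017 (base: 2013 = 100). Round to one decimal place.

89.9

Paasche quantity index uses current-period prices as weights.
ΣP(2017)·Q(2017) = 187.90×6 + 29512.92×1 + 7688.20×8 + 3586.72×4 = 1127.4 + 29512.92 + 61505.6 + 14346.88 = 106492.8
ΣP(2017)·Q(2013) = 187.90×7 + 29512.92×1 + 7688.20×10 + 3586.72×3 = 1315.3 + 29512.92 + 76882 + 10760.16 = 118470.38
Index = 106492.8 / 118470.38 × 100 = 89.8898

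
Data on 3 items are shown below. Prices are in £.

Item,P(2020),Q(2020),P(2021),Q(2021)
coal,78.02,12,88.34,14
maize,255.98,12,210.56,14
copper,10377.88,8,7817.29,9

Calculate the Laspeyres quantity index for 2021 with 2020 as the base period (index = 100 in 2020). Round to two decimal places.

112.69

Laspeyres quantity index uses base-period prices as weights.
ΣP(2020)·Q(2021) = 78.02×14 + 255.98×14 + 10377.88×9 = 1092.28 + 3583.72 + 93400.92 = 98076.92
ΣP(2020)·Q(2020) = 78.02×12 + 255.98×12 + 10377.88×8 = 936.24 + 3071.76 + 83023.04 = 87031.04
Index = 98076.92 / 87031.04 × 100 = 112.6919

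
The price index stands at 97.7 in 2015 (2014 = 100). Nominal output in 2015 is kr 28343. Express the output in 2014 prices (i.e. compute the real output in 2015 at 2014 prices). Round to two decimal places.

Real = Nominal ÷ (Index/100) = 28343 ÷ (97.7/100)
     = 28343 ÷ 0.977 = 29010.2354

29010.24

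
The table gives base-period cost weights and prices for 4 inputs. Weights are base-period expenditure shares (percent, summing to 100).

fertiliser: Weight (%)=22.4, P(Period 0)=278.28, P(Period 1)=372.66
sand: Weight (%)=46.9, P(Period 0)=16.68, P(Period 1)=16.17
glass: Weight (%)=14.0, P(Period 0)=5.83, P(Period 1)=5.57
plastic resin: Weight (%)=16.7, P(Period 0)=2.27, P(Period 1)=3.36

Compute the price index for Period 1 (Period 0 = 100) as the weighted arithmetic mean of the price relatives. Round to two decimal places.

113.56

fertiliser: 22.4 × (372.66/278.28) = 22.4 × 1.339155 = 29.9971
sand: 46.9 × (16.17/16.68) = 46.9 × 0.969424 = 45.4660
glass: 14.0 × (5.57/5.83) = 14.0 × 0.955403 = 13.3756
plastic resin: 16.7 × (3.36/2.27) = 16.7 × 1.480176 = 24.7189
Index = Σ wᵢ·(p₁ᵢ/p₀ᵢ) = 29.9971 + 45.4660 + 13.3756 + 24.7189 = 113.5577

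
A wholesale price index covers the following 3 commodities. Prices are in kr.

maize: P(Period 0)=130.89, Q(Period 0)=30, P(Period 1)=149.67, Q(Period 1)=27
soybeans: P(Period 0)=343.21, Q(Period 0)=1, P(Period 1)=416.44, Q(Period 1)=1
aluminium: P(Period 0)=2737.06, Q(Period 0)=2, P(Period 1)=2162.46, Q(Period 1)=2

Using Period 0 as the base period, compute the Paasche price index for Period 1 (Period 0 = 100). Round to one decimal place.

93.9

Paasche price index uses current-period quantities as weights.
ΣP(Period 1)·Q(Period 1) = 149.67×27 + 416.44×1 + 2162.46×2 = 4041.09 + 416.44 + 4324.92 = 8782.45
ΣP(Period 0)·Q(Period 1) = 130.89×27 + 343.21×1 + 2737.06×2 = 3534.03 + 343.21 + 5474.12 = 9351.36
Index = 8782.45 / 9351.36 × 100 = 93.9163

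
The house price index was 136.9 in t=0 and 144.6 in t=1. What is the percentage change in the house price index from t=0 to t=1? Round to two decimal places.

Change = (144.6 − 136.9) / 136.9 × 100
       = 7.7 / 136.9 × 100 = 5.6245%

5.62%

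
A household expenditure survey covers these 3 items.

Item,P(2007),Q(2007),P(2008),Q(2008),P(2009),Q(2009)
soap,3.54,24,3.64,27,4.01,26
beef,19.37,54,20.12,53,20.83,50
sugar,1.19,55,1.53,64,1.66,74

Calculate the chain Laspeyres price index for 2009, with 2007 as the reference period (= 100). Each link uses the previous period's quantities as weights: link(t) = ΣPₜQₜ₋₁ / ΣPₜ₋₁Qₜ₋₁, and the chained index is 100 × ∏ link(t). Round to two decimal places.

109.81

Link 2007→2008:
ΣP(2008)Q(2007) = 3.64×24 + 20.12×54 + 1.53×55 = 87.36 + 1086.48 + 84.15 = 1257.99
ΣP(2007)Q(2007) = 3.54×24 + 19.37×54 + 1.19×55 = 84.96 + 1045.98 + 65.45 = 1196.39
link = 1257.99/1196.39 = 1.051488
Link 2008→2009:
ΣP(2009)Q(2008) = 4.01×27 + 20.83×53 + 1.66×64 = 108.27 + 1103.99 + 106.24 = 1318.5
ΣP(2008)Q(2008) = 3.64×27 + 20.12×53 + 1.53×64 = 98.28 + 1066.36 + 97.92 = 1262.56
link = 1318.5/1262.56 = 1.044307
Chained index = 100 × 1.051488 × 1.044307 = 109.8076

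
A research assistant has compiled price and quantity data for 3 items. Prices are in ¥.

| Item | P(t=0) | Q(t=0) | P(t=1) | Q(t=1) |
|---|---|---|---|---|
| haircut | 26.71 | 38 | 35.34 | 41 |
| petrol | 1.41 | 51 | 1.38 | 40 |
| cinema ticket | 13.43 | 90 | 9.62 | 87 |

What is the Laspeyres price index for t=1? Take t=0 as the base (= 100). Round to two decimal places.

99.28

Laspeyres price index uses base-period quantities as weights.
ΣP(t=1)·Q(t=0) = 35.34×38 + 1.38×51 + 9.62×90 = 1342.92 + 70.38 + 865.8 = 2279.1
ΣP(t=0)·Q(t=0) = 26.71×38 + 1.41×51 + 13.43×90 = 1014.98 + 71.91 + 1208.7 = 2295.59
Index = 2279.1 / 2295.59 × 100 = 99.2817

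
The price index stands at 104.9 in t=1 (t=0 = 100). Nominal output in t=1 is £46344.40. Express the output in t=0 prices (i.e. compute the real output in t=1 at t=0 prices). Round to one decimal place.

Real = Nominal ÷ (Index/100) = 46344.40 ÷ (104.9/100)
     = 46344.40 ÷ 1.049 = 44179.5996

44179.6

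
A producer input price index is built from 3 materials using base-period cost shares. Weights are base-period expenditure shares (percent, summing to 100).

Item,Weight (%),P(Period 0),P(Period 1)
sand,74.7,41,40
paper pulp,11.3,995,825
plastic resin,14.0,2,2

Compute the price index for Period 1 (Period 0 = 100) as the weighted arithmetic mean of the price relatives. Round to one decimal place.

96.2

sand: 74.7 × (40/41) = 74.7 × 0.975610 = 72.8780
paper pulp: 11.3 × (825/995) = 11.3 × 0.829146 = 9.3693
plastic resin: 14.0 × (2/2) = 14.0 × 1.000000 = 14.0000
Index = Σ wᵢ·(p₁ᵢ/p₀ᵢ) = 72.8780 + 9.3693 + 14.0000 = 96.2474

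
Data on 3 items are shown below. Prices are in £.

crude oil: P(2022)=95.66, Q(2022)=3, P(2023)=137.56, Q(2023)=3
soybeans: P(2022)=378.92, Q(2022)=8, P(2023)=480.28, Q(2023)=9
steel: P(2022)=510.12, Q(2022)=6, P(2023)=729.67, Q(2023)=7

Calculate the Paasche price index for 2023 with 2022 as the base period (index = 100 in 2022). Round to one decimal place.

135.4

Paasche price index uses current-period quantities as weights.
ΣP(2023)·Q(2023) = 137.56×3 + 480.28×9 + 729.67×7 = 412.68 + 4322.52 + 5107.69 = 9842.89
ΣP(2022)·Q(2023) = 95.66×3 + 378.92×9 + 510.12×7 = 286.98 + 3410.28 + 3570.84 = 7268.1
Index = 9842.89 / 7268.1 × 100 = 135.4259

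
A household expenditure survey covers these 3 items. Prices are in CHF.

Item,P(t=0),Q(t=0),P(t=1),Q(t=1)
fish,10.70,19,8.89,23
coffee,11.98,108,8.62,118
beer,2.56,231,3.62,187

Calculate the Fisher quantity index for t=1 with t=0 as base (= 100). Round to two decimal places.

100.20

Laspeyres component (base-period weights):
ΣP(t=0)Q(t=1) = 10.70×23 + 11.98×118 + 2.56×187 = 246.1 + 1413.64 + 478.72 = 2138.46
ΣP(t=0)Q(t=0) = 10.70×19 + 11.98×108 + 2.56×231 = 203.3 + 1293.84 + 591.36 = 2088.5
L = 2138.46 / 2088.5 × 100 = 102.3921
Paasche component (current-period weights):
ΣP(t=1)Q(t=1) = 8.89×23 + 8.62×118 + 3.62×187 = 204.47 + 1017.16 + 676.94 = 1898.57
ΣP(t=1)Q(t=0) = 8.89×19 + 8.62×108 + 3.62×231 = 168.91 + 930.96 + 836.22 = 1936.09
P = 1898.57 / 1936.09 × 100 = 98.0621
Fisher = √(L × P) = √(102.3921 × 98.0621) = 100.2037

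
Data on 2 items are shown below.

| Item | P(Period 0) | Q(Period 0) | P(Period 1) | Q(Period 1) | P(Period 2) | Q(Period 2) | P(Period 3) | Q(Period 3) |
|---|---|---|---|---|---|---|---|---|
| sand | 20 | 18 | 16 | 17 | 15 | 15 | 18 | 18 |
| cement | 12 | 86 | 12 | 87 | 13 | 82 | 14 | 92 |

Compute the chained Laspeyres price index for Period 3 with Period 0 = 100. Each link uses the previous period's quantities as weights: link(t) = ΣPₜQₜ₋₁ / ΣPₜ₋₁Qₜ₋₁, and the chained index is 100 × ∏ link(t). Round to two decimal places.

Link Period 0→Period 1:
ΣP(Period 1)Q(Period 0) = 16×18 + 12×86 = 288 + 1032 = 1320
ΣP(Period 0)Q(Period 0) = 20×18 + 12×86 = 360 + 1032 = 1392
link = 1320/1392 = 0.948276
Link Period 1→Period 2:
ΣP(Period 2)Q(Period 1) = 15×17 + 13×87 = 255 + 1131 = 1386
ΣP(Period 1)Q(Period 1) = 16×17 + 12×87 = 272 + 1044 = 1316
link = 1386/1316 = 1.053191
Link Period 2→Period 3:
ΣP(Period 3)Q(Period 2) = 18×15 + 14×82 = 270 + 1148 = 1418
ΣP(Period 2)Q(Period 2) = 15×15 + 13×82 = 225 + 1066 = 1291
link = 1418/1291 = 1.098373
Chained index = 100 × 0.948276 × 1.053191 × 1.098373 = 109.6963

109.70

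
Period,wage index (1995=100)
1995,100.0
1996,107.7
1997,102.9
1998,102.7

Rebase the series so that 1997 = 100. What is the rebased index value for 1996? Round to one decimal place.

Rebased(1996) = 107.7 / 102.9 × 100 = 104.6647

104.7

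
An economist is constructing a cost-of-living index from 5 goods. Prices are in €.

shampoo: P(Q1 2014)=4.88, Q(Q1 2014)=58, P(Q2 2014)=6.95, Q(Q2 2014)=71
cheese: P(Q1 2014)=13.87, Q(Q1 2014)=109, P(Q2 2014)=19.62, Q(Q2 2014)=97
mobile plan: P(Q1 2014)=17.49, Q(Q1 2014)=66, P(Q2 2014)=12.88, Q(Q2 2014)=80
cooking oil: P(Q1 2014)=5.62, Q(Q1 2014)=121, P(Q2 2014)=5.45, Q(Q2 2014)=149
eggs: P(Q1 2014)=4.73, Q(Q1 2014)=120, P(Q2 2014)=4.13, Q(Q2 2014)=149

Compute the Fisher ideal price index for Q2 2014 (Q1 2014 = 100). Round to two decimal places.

Laspeyres component (base-period weights):
ΣP(Q2 2014)Q(Q1 2014) = 6.95×58 + 19.62×109 + 12.88×66 + 5.45×121 + 4.13×120 = 403.1 + 2138.58 + 850.08 + 659.45 + 495.6 = 4546.81
ΣP(Q1 2014)Q(Q1 2014) = 4.88×58 + 13.87×109 + 17.49×66 + 5.62×121 + 4.73×120 = 283.04 + 1511.83 + 1154.34 + 680.02 + 567.6 = 4196.83
L = 4546.81 / 4196.83 × 100 = 108.3392
Paasche component (current-period weights):
ΣP(Q2 2014)Q(Q2 2014) = 6.95×71 + 19.62×97 + 12.88×80 + 5.45×149 + 4.13×149 = 493.45 + 1903.14 + 1030.4 + 812.05 + 615.37 = 4854.41
ΣP(Q1 2014)Q(Q2 2014) = 4.88×71 + 13.87×97 + 17.49×80 + 5.62×149 + 4.73×149 = 346.48 + 1345.39 + 1399.2 + 837.38 + 704.77 = 4633.22
P = 4854.41 / 4633.22 × 100 = 104.7740
Fisher = √(L × P) = √(108.3392 × 104.7740) = 106.5417

106.54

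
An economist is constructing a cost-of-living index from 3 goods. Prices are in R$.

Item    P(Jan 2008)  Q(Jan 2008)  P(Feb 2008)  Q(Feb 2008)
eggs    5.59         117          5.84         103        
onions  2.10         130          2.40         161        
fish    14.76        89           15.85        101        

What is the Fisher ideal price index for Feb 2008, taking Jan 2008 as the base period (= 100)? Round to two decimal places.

Laspeyres component (base-period weights):
ΣP(Feb 2008)Q(Jan 2008) = 5.84×117 + 2.40×130 + 15.85×89 = 683.28 + 312 + 1410.65 = 2405.93
ΣP(Jan 2008)Q(Jan 2008) = 5.59×117 + 2.10×130 + 14.76×89 = 654.03 + 273 + 1313.64 = 2240.67
L = 2405.93 / 2240.67 × 100 = 107.3755
Paasche component (current-period weights):
ΣP(Feb 2008)Q(Feb 2008) = 5.84×103 + 2.40×161 + 15.85×101 = 601.52 + 386.4 + 1600.85 = 2588.77
ΣP(Jan 2008)Q(Feb 2008) = 5.59×103 + 2.10×161 + 14.76×101 = 575.77 + 338.1 + 1490.76 = 2404.63
P = 2588.77 / 2404.63 × 100 = 107.6577
Fisher = √(L × P) = √(107.3755 × 107.6577) = 107.5165

107.52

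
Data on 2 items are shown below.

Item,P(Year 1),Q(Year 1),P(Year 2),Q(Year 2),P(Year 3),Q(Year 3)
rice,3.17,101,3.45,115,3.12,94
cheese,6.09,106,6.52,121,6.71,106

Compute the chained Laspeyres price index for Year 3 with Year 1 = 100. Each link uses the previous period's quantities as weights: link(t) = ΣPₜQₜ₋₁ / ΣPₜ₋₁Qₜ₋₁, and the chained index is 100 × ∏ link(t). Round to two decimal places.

Link Year 1→Year 2:
ΣP(Year 2)Q(Year 1) = 3.45×101 + 6.52×106 = 348.45 + 691.12 = 1039.57
ΣP(Year 1)Q(Year 1) = 3.17×101 + 6.09×106 = 320.17 + 645.54 = 965.71
link = 1039.57/965.71 = 1.076483
Link Year 2→Year 3:
ΣP(Year 3)Q(Year 2) = 3.12×115 + 6.71×121 = 358.8 + 811.91 = 1170.71
ΣP(Year 2)Q(Year 2) = 3.45×115 + 6.52×121 = 396.75 + 788.92 = 1185.67
link = 1170.71/1185.67 = 0.987383
Chained index = 100 × 1.076483 × 0.987383 = 106.2900

106.29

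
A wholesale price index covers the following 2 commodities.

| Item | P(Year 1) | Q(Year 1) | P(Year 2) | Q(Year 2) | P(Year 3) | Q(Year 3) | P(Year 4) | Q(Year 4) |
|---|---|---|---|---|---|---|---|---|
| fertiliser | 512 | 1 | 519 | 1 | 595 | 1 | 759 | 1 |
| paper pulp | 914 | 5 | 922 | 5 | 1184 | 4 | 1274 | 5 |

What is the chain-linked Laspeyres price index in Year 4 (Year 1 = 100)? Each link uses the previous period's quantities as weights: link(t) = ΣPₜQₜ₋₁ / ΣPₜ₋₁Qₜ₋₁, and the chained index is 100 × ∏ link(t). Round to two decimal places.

140.80

Link Year 1→Year 2:
ΣP(Year 2)Q(Year 1) = 519×1 + 922×5 = 519 + 4610 = 5129
ΣP(Year 1)Q(Year 1) = 512×1 + 914×5 = 512 + 4570 = 5082
link = 5129/5082 = 1.009248
Link Year 2→Year 3:
ΣP(Year 3)Q(Year 2) = 595×1 + 1184×5 = 595 + 5920 = 6515
ΣP(Year 2)Q(Year 2) = 519×1 + 922×5 = 519 + 4610 = 5129
link = 6515/5129 = 1.270228
Link Year 3→Year 4:
ΣP(Year 4)Q(Year 3) = 759×1 + 1274×4 = 759 + 5096 = 5855
ΣP(Year 3)Q(Year 3) = 595×1 + 1184×4 = 595 + 4736 = 5331
link = 5855/5331 = 1.098293
Chained index = 100 × 1.009248 × 1.270228 × 1.098293 = 140.7985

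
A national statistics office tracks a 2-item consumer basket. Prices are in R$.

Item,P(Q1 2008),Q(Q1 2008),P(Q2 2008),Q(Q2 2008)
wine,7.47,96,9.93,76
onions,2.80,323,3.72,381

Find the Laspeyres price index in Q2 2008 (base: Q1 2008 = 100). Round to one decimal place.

132.9

Laspeyres price index uses base-period quantities as weights.
ΣP(Q2 2008)·Q(Q1 2008) = 9.93×96 + 3.72×323 = 953.28 + 1201.56 = 2154.84
ΣP(Q1 2008)·Q(Q1 2008) = 7.47×96 + 2.80×323 = 717.12 + 904.4 = 1621.52
Index = 2154.84 / 1621.52 × 100 = 132.8901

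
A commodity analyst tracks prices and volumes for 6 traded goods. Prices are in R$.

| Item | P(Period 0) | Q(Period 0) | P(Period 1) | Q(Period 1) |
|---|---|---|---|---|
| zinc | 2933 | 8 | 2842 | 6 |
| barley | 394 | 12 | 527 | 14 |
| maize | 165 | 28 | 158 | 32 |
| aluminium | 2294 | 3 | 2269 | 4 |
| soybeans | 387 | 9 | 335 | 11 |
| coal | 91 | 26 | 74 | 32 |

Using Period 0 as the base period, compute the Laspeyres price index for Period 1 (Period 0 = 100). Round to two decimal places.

99.31

Laspeyres price index uses base-period quantities as weights.
ΣP(Period 1)·Q(Period 0) = 2842×8 + 527×12 + 158×28 + 2269×3 + 335×9 + 74×26 = 22736 + 6324 + 4424 + 6807 + 3015 + 1924 = 45230
ΣP(Period 0)·Q(Period 0) = 2933×8 + 394×12 + 165×28 + 2294×3 + 387×9 + 91×26 = 23464 + 4728 + 4620 + 6882 + 3483 + 2366 = 45543
Index = 45230 / 45543 × 100 = 99.3127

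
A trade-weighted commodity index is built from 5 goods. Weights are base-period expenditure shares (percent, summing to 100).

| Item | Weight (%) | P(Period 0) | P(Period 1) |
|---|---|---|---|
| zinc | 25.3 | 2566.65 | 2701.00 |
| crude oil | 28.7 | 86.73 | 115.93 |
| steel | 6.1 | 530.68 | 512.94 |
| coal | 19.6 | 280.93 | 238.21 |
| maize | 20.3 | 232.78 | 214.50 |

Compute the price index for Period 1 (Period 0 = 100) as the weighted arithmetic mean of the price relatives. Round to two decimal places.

106.21

zinc: 25.3 × (2701.00/2566.65) = 25.3 × 1.052344 = 26.6243
crude oil: 28.7 × (115.93/86.73) = 28.7 × 1.336677 = 38.3626
steel: 6.1 × (512.94/530.68) = 6.1 × 0.966571 = 5.8961
coal: 19.6 × (238.21/280.93) = 19.6 × 0.847934 = 16.6195
maize: 20.3 × (214.50/232.78) = 20.3 × 0.921471 = 18.7059
Index = Σ wᵢ·(p₁ᵢ/p₀ᵢ) = 26.6243 + 38.3626 + 5.8961 + 16.6195 + 18.7059 = 106.2084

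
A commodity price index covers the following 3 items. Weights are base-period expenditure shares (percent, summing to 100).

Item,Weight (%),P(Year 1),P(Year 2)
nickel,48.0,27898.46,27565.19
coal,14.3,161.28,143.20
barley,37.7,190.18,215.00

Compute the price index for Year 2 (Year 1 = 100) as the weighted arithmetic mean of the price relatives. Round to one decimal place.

102.7

nickel: 48.0 × (27565.19/27898.46) = 48.0 × 0.988054 = 47.4266
coal: 14.3 × (143.20/161.28) = 14.3 × 0.887897 = 12.6969
barley: 37.7 × (215.00/190.18) = 37.7 × 1.130508 = 42.6201
Index = Σ wᵢ·(p₁ᵢ/p₀ᵢ) = 47.4266 + 12.6969 + 42.6201 = 102.7437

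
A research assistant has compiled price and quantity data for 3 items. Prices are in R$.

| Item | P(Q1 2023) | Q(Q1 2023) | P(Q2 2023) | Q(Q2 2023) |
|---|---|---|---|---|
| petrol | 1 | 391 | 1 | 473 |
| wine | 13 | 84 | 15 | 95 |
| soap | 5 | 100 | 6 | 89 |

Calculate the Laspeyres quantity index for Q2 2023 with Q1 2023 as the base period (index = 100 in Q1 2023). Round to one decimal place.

108.6

Laspeyres quantity index uses base-period prices as weights.
ΣP(Q1 2023)·Q(Q2 2023) = 1×473 + 13×95 + 5×89 = 473 + 1235 + 445 = 2153
ΣP(Q1 2023)·Q(Q1 2023) = 1×391 + 13×84 + 5×100 = 391 + 1092 + 500 = 1983
Index = 2153 / 1983 × 100 = 108.5729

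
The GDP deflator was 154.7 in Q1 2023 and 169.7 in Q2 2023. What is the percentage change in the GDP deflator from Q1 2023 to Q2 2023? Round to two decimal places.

9.70%

Change = (169.7 − 154.7) / 154.7 × 100
       = 15.0 / 154.7 × 100 = 9.6962%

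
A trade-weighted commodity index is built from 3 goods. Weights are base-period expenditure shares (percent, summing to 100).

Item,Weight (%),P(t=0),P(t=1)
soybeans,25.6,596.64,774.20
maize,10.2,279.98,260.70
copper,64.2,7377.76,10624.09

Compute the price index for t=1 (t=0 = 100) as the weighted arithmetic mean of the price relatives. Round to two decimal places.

135.17

soybeans: 25.6 × (774.20/596.64) = 25.6 × 1.297600 = 33.2186
maize: 10.2 × (260.70/279.98) = 10.2 × 0.931138 = 9.4976
copper: 64.2 × (10624.09/7377.76) = 64.2 × 1.440016 = 92.4490
Index = Σ wᵢ·(p₁ᵢ/p₀ᵢ) = 33.2186 + 9.4976 + 92.4490 = 135.1652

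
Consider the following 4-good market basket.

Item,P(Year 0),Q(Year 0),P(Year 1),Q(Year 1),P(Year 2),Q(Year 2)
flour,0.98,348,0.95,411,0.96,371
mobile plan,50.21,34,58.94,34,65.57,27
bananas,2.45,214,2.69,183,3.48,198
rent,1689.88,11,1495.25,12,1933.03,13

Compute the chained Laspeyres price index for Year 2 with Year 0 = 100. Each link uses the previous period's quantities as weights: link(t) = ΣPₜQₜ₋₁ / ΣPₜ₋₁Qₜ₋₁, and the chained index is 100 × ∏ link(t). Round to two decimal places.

Link Year 0→Year 1:
ΣP(Year 1)Q(Year 0) = 0.95×348 + 58.94×34 + 2.69×214 + 1495.25×11 = 330.6 + 2003.96 + 575.66 + 16447.75 = 19357.97
ΣP(Year 0)Q(Year 0) = 0.98×348 + 50.21×34 + 2.45×214 + 1689.88×11 = 341.04 + 1707.14 + 524.3 + 18588.68 = 21161.16
link = 19357.97/21161.16 = 0.914788
Link Year 1→Year 2:
ΣP(Year 2)Q(Year 1) = 0.96×411 + 65.57×34 + 3.48×183 + 1933.03×12 = 394.56 + 2229.38 + 636.84 + 23196.36 = 26457.14
ΣP(Year 1)Q(Year 1) = 0.95×411 + 58.94×34 + 2.69×183 + 1495.25×12 = 390.45 + 2003.96 + 492.27 + 17943 = 20829.68
link = 26457.14/20829.68 = 1.270165
Chained index = 100 × 0.914788 × 1.270165 = 116.1932

116.19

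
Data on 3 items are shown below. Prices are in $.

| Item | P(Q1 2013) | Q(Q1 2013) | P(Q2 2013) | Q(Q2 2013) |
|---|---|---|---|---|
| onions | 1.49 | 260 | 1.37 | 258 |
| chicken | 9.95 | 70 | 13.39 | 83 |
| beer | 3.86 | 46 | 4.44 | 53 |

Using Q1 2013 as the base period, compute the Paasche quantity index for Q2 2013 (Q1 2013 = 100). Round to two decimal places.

Paasche quantity index uses current-period prices as weights.
ΣP(Q2 2013)·Q(Q2 2013) = 1.37×258 + 13.39×83 + 4.44×53 = 353.46 + 1111.37 + 235.32 = 1700.15
ΣP(Q2 2013)·Q(Q1 2013) = 1.37×260 + 13.39×70 + 4.44×46 = 356.2 + 937.3 + 204.24 = 1497.74
Index = 1700.15 / 1497.74 × 100 = 113.5144

113.51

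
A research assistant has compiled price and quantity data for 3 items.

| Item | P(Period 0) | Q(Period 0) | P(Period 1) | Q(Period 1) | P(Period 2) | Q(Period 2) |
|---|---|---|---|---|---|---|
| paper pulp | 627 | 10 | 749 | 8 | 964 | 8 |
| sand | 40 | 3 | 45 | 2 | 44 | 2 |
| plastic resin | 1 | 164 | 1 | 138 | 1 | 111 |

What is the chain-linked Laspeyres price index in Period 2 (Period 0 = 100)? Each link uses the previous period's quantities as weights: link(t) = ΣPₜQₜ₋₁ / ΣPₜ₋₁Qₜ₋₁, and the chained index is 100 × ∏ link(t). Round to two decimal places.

Link Period 0→Period 1:
ΣP(Period 1)Q(Period 0) = 749×10 + 45×3 + 1×164 = 7490 + 135 + 164 = 7789
ΣP(Period 0)Q(Period 0) = 627×10 + 40×3 + 1×164 = 6270 + 120 + 164 = 6554
link = 7789/6554 = 1.188435
Link Period 1→Period 2:
ΣP(Period 2)Q(Period 1) = 964×8 + 44×2 + 1×138 = 7712 + 88 + 138 = 7938
ΣP(Period 1)Q(Period 1) = 749×8 + 45×2 + 1×138 = 5992 + 90 + 138 = 6220
link = 7938/6220 = 1.276206
Chained index = 100 × 1.188435 × 1.276206 = 151.6687

151.67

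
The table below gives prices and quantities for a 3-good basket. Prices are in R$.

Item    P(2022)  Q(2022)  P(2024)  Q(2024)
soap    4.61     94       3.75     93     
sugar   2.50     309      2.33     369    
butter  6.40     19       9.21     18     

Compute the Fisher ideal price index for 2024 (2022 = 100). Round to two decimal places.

93.85

Laspeyres component (base-period weights):
ΣP(2024)Q(2022) = 3.75×94 + 2.33×309 + 9.21×19 = 352.5 + 719.97 + 174.99 = 1247.46
ΣP(2022)Q(2022) = 4.61×94 + 2.50×309 + 6.40×19 = 433.34 + 772.5 + 121.6 = 1327.44
L = 1247.46 / 1327.44 × 100 = 93.9749
Paasche component (current-period weights):
ΣP(2024)Q(2024) = 3.75×93 + 2.33×369 + 9.21×18 = 348.75 + 859.77 + 165.78 = 1374.3
ΣP(2022)Q(2024) = 4.61×93 + 2.50×369 + 6.40×18 = 428.73 + 922.5 + 115.2 = 1466.43
P = 1374.3 / 1466.43 × 100 = 93.7174
Fisher = √(L × P) = √(93.9749 × 93.7174) = 93.8460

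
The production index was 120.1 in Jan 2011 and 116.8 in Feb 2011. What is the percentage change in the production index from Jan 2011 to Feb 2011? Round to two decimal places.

Change = (116.8 − 120.1) / 120.1 × 100
       = -3.3 / 120.1 × 100 = -2.7477%

-2.75%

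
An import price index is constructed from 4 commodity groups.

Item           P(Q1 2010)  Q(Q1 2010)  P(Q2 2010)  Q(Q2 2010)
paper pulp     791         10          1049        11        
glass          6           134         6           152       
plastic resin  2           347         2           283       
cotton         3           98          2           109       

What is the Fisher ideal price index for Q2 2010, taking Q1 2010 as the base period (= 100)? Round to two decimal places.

Laspeyres component (base-period weights):
ΣP(Q2 2010)Q(Q1 2010) = 1049×10 + 6×134 + 2×347 + 2×98 = 10490 + 804 + 694 + 196 = 12184
ΣP(Q1 2010)Q(Q1 2010) = 791×10 + 6×134 + 2×347 + 3×98 = 7910 + 804 + 694 + 294 = 9702
L = 12184 / 9702 × 100 = 125.5824
Paasche component (current-period weights):
ΣP(Q2 2010)Q(Q2 2010) = 1049×11 + 6×152 + 2×283 + 2×109 = 11539 + 912 + 566 + 218 = 13235
ΣP(Q1 2010)Q(Q2 2010) = 791×11 + 6×152 + 2×283 + 3×109 = 8701 + 912 + 566 + 327 = 10506
P = 13235 / 10506 × 100 = 125.9756
Fisher = √(L × P) = √(125.5824 × 125.9756) = 125.7788

125.78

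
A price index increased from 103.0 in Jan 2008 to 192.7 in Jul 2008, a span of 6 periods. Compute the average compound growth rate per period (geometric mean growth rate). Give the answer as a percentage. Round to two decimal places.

Growth factor = (192.7/103.0)^(1/6) = (1.870874)^(1/6) = 1.110045
Growth rate = 1.110045 − 1 = 0.110045 = 11.0045%

11.00%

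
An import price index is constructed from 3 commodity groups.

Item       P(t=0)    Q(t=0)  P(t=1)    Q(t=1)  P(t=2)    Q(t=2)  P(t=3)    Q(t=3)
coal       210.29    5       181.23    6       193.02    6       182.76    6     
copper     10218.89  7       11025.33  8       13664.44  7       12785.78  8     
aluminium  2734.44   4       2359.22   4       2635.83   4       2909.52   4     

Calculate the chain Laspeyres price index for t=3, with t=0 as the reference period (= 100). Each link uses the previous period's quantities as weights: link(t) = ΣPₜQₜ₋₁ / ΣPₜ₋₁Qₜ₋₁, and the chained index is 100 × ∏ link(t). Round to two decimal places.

122.32

Link t=0→t=1:
ΣP(t=1)Q(t=0) = 181.23×5 + 11025.33×7 + 2359.22×4 = 906.15 + 77177.31 + 9436.88 = 87520.34
ΣP(t=0)Q(t=0) = 210.29×5 + 10218.89×7 + 2734.44×4 = 1051.45 + 71532.23 + 10937.76 = 83521.44
link = 87520.34/83521.44 = 1.047879
Link t=1→t=2:
ΣP(t=2)Q(t=1) = 193.02×6 + 13664.44×8 + 2635.83×4 = 1158.12 + 109315.52 + 10543.32 = 121016.96
ΣP(t=1)Q(t=1) = 181.23×6 + 11025.33×8 + 2359.22×4 = 1087.38 + 88202.64 + 9436.88 = 98726.9
link = 121016.96/98726.9 = 1.225775
Link t=2→t=3:
ΣP(t=3)Q(t=2) = 182.76×6 + 12785.78×7 + 2909.52×4 = 1096.56 + 89500.46 + 11638.08 = 102235.1
ΣP(t=2)Q(t=2) = 193.02×6 + 13664.44×7 + 2635.83×4 = 1158.12 + 95651.08 + 10543.32 = 107352.52
link = 102235.1/107352.52 = 0.952331
Chained index = 100 × 1.047879 × 1.225775 × 0.952331 = 122.3234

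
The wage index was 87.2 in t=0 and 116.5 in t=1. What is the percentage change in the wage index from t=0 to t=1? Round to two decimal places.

33.60%

Change = (116.5 − 87.2) / 87.2 × 100
       = 29.3 / 87.2 × 100 = 33.6009%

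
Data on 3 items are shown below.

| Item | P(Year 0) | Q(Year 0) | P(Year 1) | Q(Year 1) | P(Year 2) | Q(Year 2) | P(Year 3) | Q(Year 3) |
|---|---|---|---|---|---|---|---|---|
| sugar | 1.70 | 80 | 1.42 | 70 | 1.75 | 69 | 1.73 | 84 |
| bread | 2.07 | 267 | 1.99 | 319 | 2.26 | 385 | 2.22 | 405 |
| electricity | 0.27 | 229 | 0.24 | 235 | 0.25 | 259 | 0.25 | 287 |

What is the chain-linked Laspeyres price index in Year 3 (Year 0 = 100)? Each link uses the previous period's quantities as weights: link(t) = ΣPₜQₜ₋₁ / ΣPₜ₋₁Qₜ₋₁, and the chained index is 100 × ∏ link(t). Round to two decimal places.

104.72

Link Year 0→Year 1:
ΣP(Year 1)Q(Year 0) = 1.42×80 + 1.99×267 + 0.24×229 = 113.6 + 531.33 + 54.96 = 699.89
ΣP(Year 0)Q(Year 0) = 1.70×80 + 2.07×267 + 0.27×229 = 136 + 552.69 + 61.83 = 750.52
link = 699.89/750.52 = 0.932540
Link Year 1→Year 2:
ΣP(Year 2)Q(Year 1) = 1.75×70 + 2.26×319 + 0.25×235 = 122.5 + 720.94 + 58.75 = 902.19
ΣP(Year 1)Q(Year 1) = 1.42×70 + 1.99×319 + 0.24×235 = 99.4 + 634.81 + 56.4 = 790.61
link = 902.19/790.61 = 1.141132
Link Year 2→Year 3:
ΣP(Year 3)Q(Year 2) = 1.73×69 + 2.22×385 + 0.25×259 = 119.37 + 854.7 + 64.75 = 1038.82
ΣP(Year 2)Q(Year 2) = 1.75×69 + 2.26×385 + 0.25×259 = 120.75 + 870.1 + 64.75 = 1055.6
link = 1038.82/1055.6 = 0.984104
Chained index = 100 × 0.932540 × 1.141132 × 0.984104 = 104.7235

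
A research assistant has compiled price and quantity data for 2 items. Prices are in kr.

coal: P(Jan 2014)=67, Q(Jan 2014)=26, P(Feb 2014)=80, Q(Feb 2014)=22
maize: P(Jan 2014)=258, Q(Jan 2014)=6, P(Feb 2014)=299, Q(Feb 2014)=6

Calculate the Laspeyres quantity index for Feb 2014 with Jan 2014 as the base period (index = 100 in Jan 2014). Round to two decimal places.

Laspeyres quantity index uses base-period prices as weights.
ΣP(Jan 2014)·Q(Feb 2014) = 67×22 + 258×6 = 1474 + 1548 = 3022
ΣP(Jan 2014)·Q(Jan 2014) = 67×26 + 258×6 = 1742 + 1548 = 3290
Index = 3022 / 3290 × 100 = 91.8541

91.85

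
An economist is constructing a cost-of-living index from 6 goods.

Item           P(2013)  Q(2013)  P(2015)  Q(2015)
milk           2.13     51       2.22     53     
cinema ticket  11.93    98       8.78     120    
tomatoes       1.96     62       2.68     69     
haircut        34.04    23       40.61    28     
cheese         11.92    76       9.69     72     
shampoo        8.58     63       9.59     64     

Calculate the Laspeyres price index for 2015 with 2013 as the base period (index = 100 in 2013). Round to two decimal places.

Laspeyres price index uses base-period quantities as weights.
ΣP(2015)·Q(2013) = 2.22×51 + 8.78×98 + 2.68×62 + 40.61×23 + 9.69×76 + 9.59×63 = 113.22 + 860.44 + 166.16 + 934.03 + 736.44 + 604.17 = 3414.46
ΣP(2013)·Q(2013) = 2.13×51 + 11.93×98 + 1.96×62 + 34.04×23 + 11.92×76 + 8.58×63 = 108.63 + 1169.14 + 121.52 + 782.92 + 905.92 + 540.54 = 3628.67
Index = 3414.46 / 3628.67 × 100 = 94.0967

94.10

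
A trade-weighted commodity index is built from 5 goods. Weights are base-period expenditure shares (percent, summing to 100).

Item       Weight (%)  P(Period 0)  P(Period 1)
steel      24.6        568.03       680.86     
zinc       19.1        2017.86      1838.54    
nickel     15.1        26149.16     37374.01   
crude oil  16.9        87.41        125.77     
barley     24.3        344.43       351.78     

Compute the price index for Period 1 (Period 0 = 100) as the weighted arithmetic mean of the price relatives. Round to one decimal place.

117.6

steel: 24.6 × (680.86/568.03) = 24.6 × 1.198634 = 29.4864
zinc: 19.1 × (1838.54/2017.86) = 19.1 × 0.911134 = 17.4027
nickel: 15.1 × (37374.01/26149.16) = 15.1 × 1.429262 = 21.5819
crude oil: 16.9 × (125.77/87.41) = 16.9 × 1.438851 = 24.3166
barley: 24.3 × (351.78/344.43) = 24.3 × 1.021340 = 24.8186
Index = Σ wᵢ·(p₁ᵢ/p₀ᵢ) = 29.4864 + 17.4027 + 21.5819 + 24.3166 + 24.8186 = 117.6060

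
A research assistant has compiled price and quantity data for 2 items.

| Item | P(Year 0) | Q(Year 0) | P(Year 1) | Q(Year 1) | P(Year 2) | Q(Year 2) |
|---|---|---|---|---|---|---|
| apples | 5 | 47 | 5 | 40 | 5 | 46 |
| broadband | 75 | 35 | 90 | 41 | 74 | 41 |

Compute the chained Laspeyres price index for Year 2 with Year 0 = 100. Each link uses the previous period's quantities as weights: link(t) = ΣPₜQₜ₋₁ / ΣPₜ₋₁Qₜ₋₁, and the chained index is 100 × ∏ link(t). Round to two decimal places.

Link Year 0→Year 1:
ΣP(Year 1)Q(Year 0) = 5×47 + 90×35 = 235 + 3150 = 3385
ΣP(Year 0)Q(Year 0) = 5×47 + 75×35 = 235 + 2625 = 2860
link = 3385/2860 = 1.183566
Link Year 1→Year 2:
ΣP(Year 2)Q(Year 1) = 5×40 + 74×41 = 200 + 3034 = 3234
ΣP(Year 1)Q(Year 1) = 5×40 + 90×41 = 200 + 3690 = 3890
link = 3234/3890 = 0.831362
Chained index = 100 × 1.183566 × 0.831362 = 98.3973

98.40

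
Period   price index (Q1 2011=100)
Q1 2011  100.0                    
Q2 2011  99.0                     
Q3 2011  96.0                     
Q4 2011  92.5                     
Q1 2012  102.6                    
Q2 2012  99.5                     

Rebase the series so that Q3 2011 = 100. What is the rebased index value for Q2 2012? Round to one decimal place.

103.6

Rebased(Q2 2012) = 99.5 / 96.0 × 100 = 103.6458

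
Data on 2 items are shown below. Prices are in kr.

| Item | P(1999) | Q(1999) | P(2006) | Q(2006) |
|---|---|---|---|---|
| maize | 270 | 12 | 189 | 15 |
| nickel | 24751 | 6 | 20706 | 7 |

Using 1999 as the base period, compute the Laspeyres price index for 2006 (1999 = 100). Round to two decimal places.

Laspeyres price index uses base-period quantities as weights.
ΣP(2006)·Q(1999) = 189×12 + 20706×6 = 2268 + 124236 = 126504
ΣP(1999)·Q(1999) = 270×12 + 24751×6 = 3240 + 148506 = 151746
Index = 126504 / 151746 × 100 = 83.3656

83.37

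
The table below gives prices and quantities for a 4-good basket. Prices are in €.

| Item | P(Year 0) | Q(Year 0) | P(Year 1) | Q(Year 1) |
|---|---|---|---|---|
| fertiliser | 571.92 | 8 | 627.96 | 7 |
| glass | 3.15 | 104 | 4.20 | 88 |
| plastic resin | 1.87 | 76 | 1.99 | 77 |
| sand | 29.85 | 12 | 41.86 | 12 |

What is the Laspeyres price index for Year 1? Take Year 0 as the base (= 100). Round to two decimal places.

113.15

Laspeyres price index uses base-period quantities as weights.
ΣP(Year 1)·Q(Year 0) = 627.96×8 + 4.20×104 + 1.99×76 + 41.86×12 = 5023.68 + 436.8 + 151.24 + 502.32 = 6114.04
ΣP(Year 0)·Q(Year 0) = 571.92×8 + 3.15×104 + 1.87×76 + 29.85×12 = 4575.36 + 327.6 + 142.12 + 358.2 = 5403.28
Index = 6114.04 / 5403.28 × 100 = 113.1542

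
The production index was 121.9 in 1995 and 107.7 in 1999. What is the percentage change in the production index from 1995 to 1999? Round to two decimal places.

Change = (107.7 − 121.9) / 121.9 × 100
       = -14.2 / 121.9 × 100 = -11.6489%

-11.65%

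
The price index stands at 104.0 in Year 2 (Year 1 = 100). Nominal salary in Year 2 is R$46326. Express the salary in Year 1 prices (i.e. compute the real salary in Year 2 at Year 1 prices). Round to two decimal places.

44544.23

Real = Nominal ÷ (Index/100) = 46326 ÷ (104.0/100)
     = 46326 ÷ 1.040 = 44544.2308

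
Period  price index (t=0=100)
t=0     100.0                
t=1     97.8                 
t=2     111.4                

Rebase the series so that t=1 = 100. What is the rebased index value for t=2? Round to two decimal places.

Rebased(t=2) = 111.4 / 97.8 × 100 = 113.9059

113.91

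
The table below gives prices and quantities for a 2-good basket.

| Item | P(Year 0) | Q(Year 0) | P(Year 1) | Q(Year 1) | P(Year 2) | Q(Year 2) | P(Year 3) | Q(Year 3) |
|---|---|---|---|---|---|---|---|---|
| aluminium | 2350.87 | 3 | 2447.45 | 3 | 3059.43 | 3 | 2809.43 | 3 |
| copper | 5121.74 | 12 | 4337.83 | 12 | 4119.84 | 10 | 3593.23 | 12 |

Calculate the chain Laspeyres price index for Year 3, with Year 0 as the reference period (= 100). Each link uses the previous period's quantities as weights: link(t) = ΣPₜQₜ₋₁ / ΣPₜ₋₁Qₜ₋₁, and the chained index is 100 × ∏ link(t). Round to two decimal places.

Link Year 0→Year 1:
ΣP(Year 1)Q(Year 0) = 2447.45×3 + 4337.83×12 = 7342.35 + 52053.96 = 59396.31
ΣP(Year 0)Q(Year 0) = 2350.87×3 + 5121.74×12 = 7052.61 + 61460.88 = 68513.49
link = 59396.31/68513.49 = 0.866929
Link Year 1→Year 2:
ΣP(Year 2)Q(Year 1) = 3059.43×3 + 4119.84×12 = 9178.29 + 49438.08 = 58616.37
ΣP(Year 1)Q(Year 1) = 2447.45×3 + 4337.83×12 = 7342.35 + 52053.96 = 59396.31
link = 58616.37/59396.31 = 0.986869
Link Year 2→Year 3:
ΣP(Year 3)Q(Year 2) = 2809.43×3 + 3593.23×10 = 8428.29 + 35932.3 = 44360.59
ΣP(Year 2)Q(Year 2) = 3059.43×3 + 4119.84×10 = 9178.29 + 41198.4 = 50376.69
link = 44360.59/50376.69 = 0.880578
Chained index = 100 × 0.866929 × 0.986869 × 0.880578 = 75.3374

75.34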